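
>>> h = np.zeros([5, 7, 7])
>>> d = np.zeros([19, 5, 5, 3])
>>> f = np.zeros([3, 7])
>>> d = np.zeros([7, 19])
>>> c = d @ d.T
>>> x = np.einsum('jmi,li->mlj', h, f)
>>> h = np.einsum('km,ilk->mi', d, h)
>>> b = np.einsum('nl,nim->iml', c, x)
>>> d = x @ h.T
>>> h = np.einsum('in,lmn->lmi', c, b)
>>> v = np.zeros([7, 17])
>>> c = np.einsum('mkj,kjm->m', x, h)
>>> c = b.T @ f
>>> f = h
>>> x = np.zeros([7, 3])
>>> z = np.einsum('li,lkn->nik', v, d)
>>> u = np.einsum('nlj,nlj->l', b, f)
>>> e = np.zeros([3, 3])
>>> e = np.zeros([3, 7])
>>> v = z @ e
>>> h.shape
(3, 5, 7)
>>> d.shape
(7, 3, 19)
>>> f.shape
(3, 5, 7)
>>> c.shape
(7, 5, 7)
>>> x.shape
(7, 3)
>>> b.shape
(3, 5, 7)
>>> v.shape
(19, 17, 7)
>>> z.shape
(19, 17, 3)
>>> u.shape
(5,)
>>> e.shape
(3, 7)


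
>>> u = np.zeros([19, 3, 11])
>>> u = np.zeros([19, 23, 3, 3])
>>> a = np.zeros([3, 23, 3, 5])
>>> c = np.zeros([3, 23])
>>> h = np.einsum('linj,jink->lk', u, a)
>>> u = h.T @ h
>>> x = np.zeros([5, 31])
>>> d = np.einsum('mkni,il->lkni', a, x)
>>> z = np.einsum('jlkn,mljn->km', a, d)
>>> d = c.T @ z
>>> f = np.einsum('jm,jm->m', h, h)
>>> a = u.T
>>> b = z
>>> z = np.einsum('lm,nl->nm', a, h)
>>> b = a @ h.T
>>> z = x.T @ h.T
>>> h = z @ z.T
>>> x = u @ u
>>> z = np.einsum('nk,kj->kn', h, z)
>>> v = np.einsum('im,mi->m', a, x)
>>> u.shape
(5, 5)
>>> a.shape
(5, 5)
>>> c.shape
(3, 23)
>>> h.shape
(31, 31)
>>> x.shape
(5, 5)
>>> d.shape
(23, 31)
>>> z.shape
(31, 31)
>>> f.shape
(5,)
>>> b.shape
(5, 19)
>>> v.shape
(5,)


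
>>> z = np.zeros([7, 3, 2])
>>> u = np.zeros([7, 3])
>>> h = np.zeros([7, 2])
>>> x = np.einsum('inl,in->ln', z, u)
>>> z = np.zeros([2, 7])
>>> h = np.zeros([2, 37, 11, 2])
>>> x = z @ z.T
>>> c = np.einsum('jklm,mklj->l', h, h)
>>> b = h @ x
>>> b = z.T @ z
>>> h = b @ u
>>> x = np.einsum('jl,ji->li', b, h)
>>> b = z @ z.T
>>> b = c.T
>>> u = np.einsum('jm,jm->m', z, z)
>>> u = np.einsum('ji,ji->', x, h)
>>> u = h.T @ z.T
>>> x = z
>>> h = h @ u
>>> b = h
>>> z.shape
(2, 7)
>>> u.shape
(3, 2)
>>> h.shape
(7, 2)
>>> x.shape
(2, 7)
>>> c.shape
(11,)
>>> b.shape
(7, 2)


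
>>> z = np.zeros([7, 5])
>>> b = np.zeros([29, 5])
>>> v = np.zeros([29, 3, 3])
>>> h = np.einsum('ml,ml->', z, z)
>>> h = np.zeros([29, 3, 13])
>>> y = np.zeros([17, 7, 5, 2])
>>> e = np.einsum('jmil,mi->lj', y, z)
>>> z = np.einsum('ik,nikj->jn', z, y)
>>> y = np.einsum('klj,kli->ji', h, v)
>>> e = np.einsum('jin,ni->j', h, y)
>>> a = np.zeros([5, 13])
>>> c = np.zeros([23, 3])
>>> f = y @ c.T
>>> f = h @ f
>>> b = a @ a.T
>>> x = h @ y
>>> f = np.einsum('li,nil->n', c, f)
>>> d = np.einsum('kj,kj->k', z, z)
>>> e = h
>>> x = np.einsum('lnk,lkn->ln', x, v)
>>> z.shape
(2, 17)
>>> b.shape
(5, 5)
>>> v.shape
(29, 3, 3)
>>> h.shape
(29, 3, 13)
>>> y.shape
(13, 3)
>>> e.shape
(29, 3, 13)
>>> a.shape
(5, 13)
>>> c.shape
(23, 3)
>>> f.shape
(29,)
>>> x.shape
(29, 3)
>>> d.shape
(2,)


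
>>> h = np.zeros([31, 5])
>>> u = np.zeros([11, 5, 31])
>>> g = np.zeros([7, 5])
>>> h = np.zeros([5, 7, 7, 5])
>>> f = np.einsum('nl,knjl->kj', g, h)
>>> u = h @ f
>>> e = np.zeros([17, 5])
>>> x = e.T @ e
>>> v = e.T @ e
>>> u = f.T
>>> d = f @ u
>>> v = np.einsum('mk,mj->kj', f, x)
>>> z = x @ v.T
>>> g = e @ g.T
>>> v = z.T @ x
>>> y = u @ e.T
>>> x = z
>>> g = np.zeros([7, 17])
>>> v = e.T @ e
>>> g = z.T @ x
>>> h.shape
(5, 7, 7, 5)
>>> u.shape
(7, 5)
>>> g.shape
(7, 7)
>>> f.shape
(5, 7)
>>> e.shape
(17, 5)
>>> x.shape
(5, 7)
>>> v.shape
(5, 5)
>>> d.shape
(5, 5)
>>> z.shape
(5, 7)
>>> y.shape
(7, 17)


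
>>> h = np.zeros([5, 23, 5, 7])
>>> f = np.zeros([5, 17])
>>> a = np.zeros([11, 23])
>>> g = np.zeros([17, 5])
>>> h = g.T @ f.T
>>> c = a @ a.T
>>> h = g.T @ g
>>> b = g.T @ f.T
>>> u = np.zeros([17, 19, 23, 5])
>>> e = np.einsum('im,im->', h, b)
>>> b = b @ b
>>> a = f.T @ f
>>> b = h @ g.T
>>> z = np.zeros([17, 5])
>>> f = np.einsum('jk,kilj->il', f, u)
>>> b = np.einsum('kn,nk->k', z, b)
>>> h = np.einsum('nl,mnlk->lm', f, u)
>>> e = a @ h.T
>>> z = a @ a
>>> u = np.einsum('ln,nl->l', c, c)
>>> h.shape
(23, 17)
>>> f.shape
(19, 23)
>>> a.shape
(17, 17)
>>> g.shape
(17, 5)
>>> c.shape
(11, 11)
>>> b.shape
(17,)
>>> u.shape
(11,)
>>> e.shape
(17, 23)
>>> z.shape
(17, 17)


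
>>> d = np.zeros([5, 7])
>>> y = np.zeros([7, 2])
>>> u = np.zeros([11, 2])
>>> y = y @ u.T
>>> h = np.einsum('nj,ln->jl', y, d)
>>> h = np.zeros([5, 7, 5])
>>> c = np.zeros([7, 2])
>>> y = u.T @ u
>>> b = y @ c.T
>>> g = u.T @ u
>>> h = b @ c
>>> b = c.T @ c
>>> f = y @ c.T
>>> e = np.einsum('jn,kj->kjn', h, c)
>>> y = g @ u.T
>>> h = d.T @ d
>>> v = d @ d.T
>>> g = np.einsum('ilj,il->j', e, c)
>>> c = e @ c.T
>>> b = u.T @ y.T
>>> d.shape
(5, 7)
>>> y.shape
(2, 11)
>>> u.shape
(11, 2)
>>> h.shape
(7, 7)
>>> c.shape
(7, 2, 7)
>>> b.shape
(2, 2)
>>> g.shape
(2,)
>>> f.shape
(2, 7)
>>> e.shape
(7, 2, 2)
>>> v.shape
(5, 5)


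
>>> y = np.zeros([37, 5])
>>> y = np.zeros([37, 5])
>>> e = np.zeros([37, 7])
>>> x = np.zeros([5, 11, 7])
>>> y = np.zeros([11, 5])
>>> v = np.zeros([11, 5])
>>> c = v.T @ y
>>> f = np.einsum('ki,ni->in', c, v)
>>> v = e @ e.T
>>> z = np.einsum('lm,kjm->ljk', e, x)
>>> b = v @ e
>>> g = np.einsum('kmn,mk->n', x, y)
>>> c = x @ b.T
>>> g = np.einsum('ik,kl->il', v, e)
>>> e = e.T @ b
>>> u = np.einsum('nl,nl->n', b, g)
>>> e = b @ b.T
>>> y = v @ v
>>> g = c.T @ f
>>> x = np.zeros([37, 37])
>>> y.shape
(37, 37)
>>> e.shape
(37, 37)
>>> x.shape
(37, 37)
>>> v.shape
(37, 37)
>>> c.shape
(5, 11, 37)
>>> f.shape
(5, 11)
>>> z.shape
(37, 11, 5)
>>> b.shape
(37, 7)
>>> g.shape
(37, 11, 11)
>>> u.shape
(37,)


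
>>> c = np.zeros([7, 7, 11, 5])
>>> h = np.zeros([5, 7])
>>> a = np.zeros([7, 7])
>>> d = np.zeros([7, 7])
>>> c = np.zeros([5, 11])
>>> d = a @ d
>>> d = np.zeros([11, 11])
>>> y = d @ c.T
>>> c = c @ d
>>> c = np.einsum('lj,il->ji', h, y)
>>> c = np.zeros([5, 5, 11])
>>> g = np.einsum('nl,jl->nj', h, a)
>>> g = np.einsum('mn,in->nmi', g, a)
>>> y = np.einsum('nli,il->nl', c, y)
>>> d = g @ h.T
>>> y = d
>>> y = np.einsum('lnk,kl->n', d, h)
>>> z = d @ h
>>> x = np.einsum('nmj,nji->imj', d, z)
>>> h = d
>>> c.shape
(5, 5, 11)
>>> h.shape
(7, 5, 5)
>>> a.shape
(7, 7)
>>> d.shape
(7, 5, 5)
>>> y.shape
(5,)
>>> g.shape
(7, 5, 7)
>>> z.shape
(7, 5, 7)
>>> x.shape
(7, 5, 5)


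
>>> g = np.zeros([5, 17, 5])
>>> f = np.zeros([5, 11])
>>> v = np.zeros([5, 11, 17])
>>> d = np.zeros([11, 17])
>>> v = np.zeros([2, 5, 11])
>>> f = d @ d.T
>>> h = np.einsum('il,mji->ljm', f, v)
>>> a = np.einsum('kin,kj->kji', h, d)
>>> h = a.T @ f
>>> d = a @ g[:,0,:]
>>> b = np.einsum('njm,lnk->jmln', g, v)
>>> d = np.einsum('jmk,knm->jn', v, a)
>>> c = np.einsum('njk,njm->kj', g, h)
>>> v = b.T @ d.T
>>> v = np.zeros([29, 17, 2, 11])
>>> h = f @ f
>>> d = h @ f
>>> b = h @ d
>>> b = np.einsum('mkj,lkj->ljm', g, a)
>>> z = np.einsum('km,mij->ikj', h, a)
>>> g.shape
(5, 17, 5)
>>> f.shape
(11, 11)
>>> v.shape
(29, 17, 2, 11)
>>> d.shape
(11, 11)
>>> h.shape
(11, 11)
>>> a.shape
(11, 17, 5)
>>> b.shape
(11, 5, 5)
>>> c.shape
(5, 17)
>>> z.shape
(17, 11, 5)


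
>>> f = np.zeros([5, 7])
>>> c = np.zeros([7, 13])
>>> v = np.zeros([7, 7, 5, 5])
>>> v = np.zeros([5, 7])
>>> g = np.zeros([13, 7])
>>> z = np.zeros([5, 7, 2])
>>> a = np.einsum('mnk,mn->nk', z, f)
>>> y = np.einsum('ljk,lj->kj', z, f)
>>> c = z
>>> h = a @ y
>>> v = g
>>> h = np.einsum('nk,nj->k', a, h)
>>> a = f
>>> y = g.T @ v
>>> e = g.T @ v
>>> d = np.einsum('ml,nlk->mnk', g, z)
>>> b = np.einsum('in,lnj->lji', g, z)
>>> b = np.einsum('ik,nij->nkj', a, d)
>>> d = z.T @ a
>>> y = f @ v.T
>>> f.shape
(5, 7)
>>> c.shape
(5, 7, 2)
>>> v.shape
(13, 7)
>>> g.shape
(13, 7)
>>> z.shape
(5, 7, 2)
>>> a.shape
(5, 7)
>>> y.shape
(5, 13)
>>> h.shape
(2,)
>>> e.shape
(7, 7)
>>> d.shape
(2, 7, 7)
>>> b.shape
(13, 7, 2)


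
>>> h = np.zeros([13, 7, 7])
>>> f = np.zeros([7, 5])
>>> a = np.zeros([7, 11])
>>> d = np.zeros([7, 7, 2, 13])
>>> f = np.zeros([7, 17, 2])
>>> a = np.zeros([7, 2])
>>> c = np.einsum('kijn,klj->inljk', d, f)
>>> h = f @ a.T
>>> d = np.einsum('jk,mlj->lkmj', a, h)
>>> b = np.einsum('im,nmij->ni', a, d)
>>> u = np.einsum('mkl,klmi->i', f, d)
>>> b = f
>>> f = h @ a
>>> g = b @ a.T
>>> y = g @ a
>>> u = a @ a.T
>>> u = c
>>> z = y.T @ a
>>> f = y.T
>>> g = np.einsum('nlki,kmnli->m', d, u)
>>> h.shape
(7, 17, 7)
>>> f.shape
(2, 17, 7)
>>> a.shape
(7, 2)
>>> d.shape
(17, 2, 7, 7)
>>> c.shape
(7, 13, 17, 2, 7)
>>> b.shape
(7, 17, 2)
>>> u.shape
(7, 13, 17, 2, 7)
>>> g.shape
(13,)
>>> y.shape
(7, 17, 2)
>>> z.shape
(2, 17, 2)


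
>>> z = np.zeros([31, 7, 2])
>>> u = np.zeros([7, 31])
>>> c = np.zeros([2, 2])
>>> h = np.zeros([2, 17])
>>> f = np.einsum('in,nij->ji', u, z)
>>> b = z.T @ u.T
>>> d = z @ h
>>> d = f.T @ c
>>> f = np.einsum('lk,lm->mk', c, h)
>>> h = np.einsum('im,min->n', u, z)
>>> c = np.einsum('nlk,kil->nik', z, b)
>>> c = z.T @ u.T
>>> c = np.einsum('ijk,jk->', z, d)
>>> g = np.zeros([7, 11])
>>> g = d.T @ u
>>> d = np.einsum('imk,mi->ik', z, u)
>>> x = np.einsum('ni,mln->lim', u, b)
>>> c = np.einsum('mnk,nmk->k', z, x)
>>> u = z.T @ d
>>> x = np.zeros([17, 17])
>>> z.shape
(31, 7, 2)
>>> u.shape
(2, 7, 2)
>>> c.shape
(2,)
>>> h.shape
(2,)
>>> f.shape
(17, 2)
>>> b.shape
(2, 7, 7)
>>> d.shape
(31, 2)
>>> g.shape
(2, 31)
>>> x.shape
(17, 17)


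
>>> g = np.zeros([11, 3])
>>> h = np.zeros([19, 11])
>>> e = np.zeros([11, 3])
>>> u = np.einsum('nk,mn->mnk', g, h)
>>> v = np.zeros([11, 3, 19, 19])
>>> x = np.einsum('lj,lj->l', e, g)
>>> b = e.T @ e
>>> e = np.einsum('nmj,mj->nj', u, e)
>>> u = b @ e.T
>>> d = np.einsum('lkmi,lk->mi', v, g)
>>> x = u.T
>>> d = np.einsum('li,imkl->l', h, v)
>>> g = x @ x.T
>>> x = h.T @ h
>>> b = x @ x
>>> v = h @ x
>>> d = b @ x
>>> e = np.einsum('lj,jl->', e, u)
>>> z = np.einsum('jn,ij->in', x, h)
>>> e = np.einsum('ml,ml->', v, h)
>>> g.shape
(19, 19)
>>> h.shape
(19, 11)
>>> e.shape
()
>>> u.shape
(3, 19)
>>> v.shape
(19, 11)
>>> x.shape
(11, 11)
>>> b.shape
(11, 11)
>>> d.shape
(11, 11)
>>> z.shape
(19, 11)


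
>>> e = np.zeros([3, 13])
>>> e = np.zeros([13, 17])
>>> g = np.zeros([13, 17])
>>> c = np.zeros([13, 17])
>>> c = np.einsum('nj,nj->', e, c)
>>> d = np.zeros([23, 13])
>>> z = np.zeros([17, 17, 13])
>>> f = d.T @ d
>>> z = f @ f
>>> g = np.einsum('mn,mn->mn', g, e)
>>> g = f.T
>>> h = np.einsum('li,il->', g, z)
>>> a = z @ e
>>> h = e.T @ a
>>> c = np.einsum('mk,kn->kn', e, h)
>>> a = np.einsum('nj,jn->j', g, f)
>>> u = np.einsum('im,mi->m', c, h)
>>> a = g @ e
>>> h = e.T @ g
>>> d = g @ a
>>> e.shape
(13, 17)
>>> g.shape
(13, 13)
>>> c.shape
(17, 17)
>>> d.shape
(13, 17)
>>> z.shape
(13, 13)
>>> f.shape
(13, 13)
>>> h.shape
(17, 13)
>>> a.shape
(13, 17)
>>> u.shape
(17,)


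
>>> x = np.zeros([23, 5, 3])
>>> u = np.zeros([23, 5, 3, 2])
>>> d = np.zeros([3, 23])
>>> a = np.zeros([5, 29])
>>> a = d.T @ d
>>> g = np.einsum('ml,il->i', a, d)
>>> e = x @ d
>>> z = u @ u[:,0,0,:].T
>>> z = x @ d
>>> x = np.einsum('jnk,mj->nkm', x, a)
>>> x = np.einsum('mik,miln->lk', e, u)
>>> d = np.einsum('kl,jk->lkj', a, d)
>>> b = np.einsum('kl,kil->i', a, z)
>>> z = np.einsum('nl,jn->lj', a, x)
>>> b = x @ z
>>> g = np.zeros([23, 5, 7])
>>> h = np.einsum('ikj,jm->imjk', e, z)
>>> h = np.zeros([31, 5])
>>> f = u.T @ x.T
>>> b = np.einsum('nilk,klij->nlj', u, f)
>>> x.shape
(3, 23)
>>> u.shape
(23, 5, 3, 2)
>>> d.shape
(23, 23, 3)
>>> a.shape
(23, 23)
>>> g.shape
(23, 5, 7)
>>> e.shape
(23, 5, 23)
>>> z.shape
(23, 3)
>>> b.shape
(23, 3, 3)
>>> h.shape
(31, 5)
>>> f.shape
(2, 3, 5, 3)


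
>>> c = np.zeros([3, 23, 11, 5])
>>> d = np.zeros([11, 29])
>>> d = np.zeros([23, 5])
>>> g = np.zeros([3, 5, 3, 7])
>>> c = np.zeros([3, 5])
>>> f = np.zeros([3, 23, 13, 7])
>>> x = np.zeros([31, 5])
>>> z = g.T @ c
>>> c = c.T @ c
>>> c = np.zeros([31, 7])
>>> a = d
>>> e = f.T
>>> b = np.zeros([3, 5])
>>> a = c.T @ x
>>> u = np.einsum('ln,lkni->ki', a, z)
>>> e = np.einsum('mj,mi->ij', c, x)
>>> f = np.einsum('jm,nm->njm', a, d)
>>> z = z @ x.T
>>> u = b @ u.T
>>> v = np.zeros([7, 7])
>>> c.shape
(31, 7)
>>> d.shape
(23, 5)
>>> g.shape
(3, 5, 3, 7)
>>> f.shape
(23, 7, 5)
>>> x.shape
(31, 5)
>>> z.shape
(7, 3, 5, 31)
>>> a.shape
(7, 5)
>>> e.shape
(5, 7)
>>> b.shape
(3, 5)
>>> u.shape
(3, 3)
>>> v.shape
(7, 7)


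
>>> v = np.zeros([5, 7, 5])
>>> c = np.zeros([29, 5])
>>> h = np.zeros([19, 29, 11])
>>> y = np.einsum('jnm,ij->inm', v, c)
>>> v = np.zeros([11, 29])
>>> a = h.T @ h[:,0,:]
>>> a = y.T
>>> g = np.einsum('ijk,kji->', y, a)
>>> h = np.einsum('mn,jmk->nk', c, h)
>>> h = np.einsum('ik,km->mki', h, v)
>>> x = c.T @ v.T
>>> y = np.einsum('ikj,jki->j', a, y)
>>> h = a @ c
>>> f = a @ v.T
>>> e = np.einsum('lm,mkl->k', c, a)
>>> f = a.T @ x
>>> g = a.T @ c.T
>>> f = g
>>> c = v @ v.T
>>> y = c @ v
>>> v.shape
(11, 29)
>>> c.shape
(11, 11)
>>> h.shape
(5, 7, 5)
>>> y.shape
(11, 29)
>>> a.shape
(5, 7, 29)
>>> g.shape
(29, 7, 29)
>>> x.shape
(5, 11)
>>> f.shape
(29, 7, 29)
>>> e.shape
(7,)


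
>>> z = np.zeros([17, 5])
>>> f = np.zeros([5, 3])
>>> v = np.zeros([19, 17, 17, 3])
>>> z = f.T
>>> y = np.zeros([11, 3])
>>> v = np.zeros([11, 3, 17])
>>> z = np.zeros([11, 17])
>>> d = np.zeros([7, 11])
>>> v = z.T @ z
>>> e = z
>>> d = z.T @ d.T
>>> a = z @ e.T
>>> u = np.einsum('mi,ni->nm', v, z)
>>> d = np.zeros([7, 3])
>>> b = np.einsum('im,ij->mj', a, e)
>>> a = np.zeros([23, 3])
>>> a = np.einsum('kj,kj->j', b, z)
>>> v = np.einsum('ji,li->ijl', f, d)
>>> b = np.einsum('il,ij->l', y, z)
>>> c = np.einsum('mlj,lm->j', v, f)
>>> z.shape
(11, 17)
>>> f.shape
(5, 3)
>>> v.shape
(3, 5, 7)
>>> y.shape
(11, 3)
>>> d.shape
(7, 3)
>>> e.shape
(11, 17)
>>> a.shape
(17,)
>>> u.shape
(11, 17)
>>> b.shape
(3,)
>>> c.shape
(7,)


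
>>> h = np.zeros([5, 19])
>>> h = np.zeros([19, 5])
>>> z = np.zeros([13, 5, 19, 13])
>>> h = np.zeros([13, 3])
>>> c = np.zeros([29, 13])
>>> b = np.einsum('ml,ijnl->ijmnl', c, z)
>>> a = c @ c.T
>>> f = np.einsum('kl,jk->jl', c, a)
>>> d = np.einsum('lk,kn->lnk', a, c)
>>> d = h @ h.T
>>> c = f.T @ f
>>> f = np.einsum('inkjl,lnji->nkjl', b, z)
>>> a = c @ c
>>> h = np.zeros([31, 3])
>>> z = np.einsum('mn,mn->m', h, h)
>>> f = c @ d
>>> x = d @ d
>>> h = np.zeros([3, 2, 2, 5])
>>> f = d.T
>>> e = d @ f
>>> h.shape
(3, 2, 2, 5)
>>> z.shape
(31,)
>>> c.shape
(13, 13)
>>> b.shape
(13, 5, 29, 19, 13)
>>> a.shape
(13, 13)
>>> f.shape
(13, 13)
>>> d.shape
(13, 13)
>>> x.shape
(13, 13)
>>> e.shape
(13, 13)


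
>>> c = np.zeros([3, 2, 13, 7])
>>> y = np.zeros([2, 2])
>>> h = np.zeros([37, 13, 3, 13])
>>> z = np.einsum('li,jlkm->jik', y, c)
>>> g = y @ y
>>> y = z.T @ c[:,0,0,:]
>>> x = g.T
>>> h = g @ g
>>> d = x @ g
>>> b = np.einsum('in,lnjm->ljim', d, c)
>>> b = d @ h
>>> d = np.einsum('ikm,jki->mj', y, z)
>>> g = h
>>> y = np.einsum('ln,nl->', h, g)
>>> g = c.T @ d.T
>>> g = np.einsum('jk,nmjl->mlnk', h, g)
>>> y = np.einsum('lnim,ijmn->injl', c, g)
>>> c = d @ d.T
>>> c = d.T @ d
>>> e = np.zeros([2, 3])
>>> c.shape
(3, 3)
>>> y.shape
(13, 2, 7, 3)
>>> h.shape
(2, 2)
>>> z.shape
(3, 2, 13)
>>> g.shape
(13, 7, 7, 2)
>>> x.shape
(2, 2)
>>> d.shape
(7, 3)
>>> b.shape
(2, 2)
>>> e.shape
(2, 3)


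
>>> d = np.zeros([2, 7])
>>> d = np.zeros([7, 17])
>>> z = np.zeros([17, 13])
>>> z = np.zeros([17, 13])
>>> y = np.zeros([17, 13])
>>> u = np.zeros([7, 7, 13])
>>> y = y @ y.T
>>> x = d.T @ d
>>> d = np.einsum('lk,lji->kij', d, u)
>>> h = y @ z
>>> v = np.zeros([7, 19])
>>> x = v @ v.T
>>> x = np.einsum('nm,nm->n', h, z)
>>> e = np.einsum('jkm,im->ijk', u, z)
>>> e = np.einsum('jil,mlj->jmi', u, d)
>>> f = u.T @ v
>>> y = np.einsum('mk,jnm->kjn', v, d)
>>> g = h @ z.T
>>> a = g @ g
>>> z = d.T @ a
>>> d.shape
(17, 13, 7)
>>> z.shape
(7, 13, 17)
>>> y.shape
(19, 17, 13)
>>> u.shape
(7, 7, 13)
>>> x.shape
(17,)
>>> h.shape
(17, 13)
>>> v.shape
(7, 19)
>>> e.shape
(7, 17, 7)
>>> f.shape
(13, 7, 19)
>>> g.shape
(17, 17)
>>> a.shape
(17, 17)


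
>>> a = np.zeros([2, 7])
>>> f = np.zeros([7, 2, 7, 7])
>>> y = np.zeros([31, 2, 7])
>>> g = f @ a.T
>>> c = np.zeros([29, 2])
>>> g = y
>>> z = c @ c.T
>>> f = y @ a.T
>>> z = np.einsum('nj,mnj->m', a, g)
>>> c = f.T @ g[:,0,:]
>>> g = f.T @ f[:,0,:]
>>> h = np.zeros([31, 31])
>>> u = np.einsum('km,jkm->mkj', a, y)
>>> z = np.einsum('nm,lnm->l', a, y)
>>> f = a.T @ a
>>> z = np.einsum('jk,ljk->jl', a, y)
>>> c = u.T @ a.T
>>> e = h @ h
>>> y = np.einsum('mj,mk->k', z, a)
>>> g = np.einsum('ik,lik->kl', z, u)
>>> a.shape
(2, 7)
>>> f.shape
(7, 7)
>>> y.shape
(7,)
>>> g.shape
(31, 7)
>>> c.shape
(31, 2, 2)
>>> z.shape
(2, 31)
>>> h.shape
(31, 31)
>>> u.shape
(7, 2, 31)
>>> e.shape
(31, 31)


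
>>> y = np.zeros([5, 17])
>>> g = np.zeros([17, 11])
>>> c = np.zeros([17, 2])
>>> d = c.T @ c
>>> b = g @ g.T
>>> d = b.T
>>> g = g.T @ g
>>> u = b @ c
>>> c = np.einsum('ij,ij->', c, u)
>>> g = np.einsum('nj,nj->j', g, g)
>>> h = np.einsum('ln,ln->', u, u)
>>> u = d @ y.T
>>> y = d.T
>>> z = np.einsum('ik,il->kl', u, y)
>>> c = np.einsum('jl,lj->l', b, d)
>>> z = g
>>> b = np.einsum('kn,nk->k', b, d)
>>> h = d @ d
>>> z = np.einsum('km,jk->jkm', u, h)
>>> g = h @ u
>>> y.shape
(17, 17)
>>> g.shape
(17, 5)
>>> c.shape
(17,)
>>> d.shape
(17, 17)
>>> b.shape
(17,)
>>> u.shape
(17, 5)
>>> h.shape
(17, 17)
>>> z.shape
(17, 17, 5)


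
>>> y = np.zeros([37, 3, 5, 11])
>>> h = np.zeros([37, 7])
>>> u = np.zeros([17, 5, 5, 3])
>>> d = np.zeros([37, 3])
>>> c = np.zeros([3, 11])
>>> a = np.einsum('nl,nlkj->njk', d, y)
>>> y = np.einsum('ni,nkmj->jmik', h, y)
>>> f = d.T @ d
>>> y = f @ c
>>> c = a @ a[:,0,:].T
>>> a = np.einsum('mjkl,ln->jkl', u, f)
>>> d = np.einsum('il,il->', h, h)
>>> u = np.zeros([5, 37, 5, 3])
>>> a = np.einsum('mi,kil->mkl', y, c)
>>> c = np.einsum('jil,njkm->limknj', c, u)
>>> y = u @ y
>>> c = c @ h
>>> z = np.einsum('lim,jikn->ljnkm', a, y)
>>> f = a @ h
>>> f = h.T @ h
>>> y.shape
(5, 37, 5, 11)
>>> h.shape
(37, 7)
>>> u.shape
(5, 37, 5, 3)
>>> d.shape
()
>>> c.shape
(37, 11, 3, 5, 5, 7)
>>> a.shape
(3, 37, 37)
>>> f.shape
(7, 7)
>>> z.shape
(3, 5, 11, 5, 37)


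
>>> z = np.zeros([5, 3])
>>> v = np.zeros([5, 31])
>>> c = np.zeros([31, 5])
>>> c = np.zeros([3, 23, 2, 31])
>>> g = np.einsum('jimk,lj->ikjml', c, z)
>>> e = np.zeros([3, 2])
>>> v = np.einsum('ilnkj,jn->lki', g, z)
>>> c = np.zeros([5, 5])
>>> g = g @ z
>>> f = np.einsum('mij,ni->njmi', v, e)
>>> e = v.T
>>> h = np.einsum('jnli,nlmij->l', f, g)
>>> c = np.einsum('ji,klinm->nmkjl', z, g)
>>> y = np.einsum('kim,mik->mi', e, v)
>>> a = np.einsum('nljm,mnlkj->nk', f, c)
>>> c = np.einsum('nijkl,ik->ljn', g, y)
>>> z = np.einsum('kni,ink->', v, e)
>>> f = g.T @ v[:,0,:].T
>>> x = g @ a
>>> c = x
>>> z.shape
()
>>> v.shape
(31, 2, 23)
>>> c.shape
(23, 31, 3, 2, 5)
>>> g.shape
(23, 31, 3, 2, 3)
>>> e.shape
(23, 2, 31)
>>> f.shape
(3, 2, 3, 31, 31)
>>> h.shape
(31,)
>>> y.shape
(31, 2)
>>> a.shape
(3, 5)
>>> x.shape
(23, 31, 3, 2, 5)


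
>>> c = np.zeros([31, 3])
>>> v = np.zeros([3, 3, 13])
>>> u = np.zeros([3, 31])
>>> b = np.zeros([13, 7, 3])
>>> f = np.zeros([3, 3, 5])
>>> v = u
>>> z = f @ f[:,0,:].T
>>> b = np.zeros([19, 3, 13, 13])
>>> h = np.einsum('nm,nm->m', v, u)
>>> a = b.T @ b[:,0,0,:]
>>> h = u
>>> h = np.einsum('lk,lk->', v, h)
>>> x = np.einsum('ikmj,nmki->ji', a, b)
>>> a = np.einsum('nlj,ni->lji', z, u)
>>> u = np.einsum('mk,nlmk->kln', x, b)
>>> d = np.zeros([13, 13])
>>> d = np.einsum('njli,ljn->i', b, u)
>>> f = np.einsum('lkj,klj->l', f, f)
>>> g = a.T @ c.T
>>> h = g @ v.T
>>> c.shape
(31, 3)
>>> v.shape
(3, 31)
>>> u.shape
(13, 3, 19)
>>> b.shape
(19, 3, 13, 13)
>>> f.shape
(3,)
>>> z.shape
(3, 3, 3)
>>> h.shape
(31, 3, 3)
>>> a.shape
(3, 3, 31)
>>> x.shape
(13, 13)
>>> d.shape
(13,)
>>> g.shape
(31, 3, 31)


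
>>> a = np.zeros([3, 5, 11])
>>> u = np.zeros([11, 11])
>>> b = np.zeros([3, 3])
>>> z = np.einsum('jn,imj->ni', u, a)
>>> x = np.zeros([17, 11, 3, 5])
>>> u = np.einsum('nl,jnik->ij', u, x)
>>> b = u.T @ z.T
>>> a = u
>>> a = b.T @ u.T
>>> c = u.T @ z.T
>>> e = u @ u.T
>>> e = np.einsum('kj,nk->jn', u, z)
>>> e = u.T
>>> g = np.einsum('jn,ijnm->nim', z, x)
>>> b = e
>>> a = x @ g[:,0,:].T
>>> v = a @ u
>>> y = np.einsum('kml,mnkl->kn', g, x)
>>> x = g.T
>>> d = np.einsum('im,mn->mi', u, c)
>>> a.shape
(17, 11, 3, 3)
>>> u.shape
(3, 17)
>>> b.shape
(17, 3)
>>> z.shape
(11, 3)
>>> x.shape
(5, 17, 3)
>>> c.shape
(17, 11)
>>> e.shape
(17, 3)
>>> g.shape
(3, 17, 5)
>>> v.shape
(17, 11, 3, 17)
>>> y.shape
(3, 11)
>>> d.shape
(17, 3)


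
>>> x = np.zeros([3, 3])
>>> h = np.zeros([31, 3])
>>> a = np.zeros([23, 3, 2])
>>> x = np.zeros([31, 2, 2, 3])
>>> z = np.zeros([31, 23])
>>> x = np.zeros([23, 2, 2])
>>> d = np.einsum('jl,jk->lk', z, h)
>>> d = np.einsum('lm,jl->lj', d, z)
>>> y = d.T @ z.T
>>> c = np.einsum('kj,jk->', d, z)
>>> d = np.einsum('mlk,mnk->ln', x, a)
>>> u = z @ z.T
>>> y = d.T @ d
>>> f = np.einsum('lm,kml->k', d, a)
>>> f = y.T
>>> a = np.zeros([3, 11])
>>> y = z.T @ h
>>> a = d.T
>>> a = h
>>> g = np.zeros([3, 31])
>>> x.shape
(23, 2, 2)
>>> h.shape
(31, 3)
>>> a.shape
(31, 3)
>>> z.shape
(31, 23)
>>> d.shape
(2, 3)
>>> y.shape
(23, 3)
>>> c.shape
()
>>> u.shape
(31, 31)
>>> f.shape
(3, 3)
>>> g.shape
(3, 31)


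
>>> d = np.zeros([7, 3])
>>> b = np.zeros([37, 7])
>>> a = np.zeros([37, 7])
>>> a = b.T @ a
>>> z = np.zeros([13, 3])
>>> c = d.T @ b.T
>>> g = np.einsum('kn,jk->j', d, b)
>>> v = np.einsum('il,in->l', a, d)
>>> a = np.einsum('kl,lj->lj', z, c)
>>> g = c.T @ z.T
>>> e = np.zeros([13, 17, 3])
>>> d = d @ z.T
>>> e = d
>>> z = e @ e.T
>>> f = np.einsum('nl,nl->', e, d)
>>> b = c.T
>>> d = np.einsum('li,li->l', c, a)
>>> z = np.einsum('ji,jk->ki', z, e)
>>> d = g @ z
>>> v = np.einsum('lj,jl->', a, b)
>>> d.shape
(37, 7)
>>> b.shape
(37, 3)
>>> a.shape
(3, 37)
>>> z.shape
(13, 7)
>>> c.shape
(3, 37)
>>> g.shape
(37, 13)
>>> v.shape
()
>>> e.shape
(7, 13)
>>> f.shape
()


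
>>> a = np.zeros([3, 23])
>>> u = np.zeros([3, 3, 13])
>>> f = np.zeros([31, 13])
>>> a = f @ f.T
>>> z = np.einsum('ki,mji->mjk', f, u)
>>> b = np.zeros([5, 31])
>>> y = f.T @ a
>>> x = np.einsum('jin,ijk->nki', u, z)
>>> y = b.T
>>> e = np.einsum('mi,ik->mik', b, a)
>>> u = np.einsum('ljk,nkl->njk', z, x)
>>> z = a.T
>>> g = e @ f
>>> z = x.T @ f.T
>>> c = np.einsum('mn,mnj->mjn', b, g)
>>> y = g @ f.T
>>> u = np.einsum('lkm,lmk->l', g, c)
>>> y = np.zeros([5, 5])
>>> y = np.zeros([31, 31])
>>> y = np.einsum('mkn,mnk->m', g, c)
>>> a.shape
(31, 31)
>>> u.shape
(5,)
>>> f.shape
(31, 13)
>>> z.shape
(3, 31, 31)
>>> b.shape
(5, 31)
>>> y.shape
(5,)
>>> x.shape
(13, 31, 3)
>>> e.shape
(5, 31, 31)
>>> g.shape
(5, 31, 13)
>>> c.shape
(5, 13, 31)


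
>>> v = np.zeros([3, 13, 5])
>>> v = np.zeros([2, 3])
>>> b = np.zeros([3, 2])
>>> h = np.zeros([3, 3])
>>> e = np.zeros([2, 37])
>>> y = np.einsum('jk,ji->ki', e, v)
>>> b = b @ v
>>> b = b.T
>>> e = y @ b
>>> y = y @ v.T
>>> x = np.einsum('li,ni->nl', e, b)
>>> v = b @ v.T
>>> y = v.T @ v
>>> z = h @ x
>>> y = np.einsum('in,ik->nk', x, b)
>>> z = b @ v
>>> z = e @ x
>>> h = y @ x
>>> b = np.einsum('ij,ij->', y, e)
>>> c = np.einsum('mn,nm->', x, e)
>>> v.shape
(3, 2)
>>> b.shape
()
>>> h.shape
(37, 37)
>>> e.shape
(37, 3)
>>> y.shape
(37, 3)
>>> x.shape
(3, 37)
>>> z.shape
(37, 37)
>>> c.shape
()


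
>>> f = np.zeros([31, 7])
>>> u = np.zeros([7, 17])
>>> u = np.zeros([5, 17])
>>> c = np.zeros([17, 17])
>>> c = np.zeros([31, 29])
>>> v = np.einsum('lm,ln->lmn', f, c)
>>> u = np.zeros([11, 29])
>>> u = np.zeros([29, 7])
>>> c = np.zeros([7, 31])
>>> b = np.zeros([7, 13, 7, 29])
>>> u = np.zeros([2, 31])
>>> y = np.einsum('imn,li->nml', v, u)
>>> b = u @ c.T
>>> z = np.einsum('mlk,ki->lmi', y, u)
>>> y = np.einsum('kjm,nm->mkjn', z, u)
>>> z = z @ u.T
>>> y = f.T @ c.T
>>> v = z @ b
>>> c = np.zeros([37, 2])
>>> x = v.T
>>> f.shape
(31, 7)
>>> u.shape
(2, 31)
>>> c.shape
(37, 2)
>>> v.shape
(7, 29, 7)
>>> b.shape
(2, 7)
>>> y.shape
(7, 7)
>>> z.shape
(7, 29, 2)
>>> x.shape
(7, 29, 7)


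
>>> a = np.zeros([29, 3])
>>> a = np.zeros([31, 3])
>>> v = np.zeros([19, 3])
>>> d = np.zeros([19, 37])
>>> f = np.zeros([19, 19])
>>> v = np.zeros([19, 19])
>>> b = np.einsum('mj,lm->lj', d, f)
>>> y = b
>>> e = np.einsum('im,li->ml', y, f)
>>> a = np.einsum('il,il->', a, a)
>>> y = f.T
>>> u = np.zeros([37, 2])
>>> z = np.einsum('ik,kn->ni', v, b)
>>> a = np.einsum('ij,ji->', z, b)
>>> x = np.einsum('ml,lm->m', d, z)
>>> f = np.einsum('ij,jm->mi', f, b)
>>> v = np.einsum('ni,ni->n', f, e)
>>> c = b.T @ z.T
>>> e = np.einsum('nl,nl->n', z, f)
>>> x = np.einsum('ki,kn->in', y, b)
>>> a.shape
()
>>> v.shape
(37,)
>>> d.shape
(19, 37)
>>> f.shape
(37, 19)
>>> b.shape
(19, 37)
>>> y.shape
(19, 19)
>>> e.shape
(37,)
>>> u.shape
(37, 2)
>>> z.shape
(37, 19)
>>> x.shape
(19, 37)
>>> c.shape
(37, 37)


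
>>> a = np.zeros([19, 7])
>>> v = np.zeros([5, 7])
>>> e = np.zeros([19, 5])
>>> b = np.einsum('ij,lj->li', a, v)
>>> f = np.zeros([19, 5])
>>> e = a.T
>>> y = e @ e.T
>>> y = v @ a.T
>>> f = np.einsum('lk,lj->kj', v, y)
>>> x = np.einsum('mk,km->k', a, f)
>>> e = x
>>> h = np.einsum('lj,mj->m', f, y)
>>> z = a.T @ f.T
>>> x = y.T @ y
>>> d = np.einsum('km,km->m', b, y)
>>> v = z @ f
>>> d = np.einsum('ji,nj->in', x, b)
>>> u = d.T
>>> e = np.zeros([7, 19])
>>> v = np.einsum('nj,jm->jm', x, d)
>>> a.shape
(19, 7)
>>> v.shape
(19, 5)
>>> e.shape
(7, 19)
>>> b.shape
(5, 19)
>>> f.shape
(7, 19)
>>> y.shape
(5, 19)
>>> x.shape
(19, 19)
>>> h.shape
(5,)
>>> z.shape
(7, 7)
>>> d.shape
(19, 5)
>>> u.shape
(5, 19)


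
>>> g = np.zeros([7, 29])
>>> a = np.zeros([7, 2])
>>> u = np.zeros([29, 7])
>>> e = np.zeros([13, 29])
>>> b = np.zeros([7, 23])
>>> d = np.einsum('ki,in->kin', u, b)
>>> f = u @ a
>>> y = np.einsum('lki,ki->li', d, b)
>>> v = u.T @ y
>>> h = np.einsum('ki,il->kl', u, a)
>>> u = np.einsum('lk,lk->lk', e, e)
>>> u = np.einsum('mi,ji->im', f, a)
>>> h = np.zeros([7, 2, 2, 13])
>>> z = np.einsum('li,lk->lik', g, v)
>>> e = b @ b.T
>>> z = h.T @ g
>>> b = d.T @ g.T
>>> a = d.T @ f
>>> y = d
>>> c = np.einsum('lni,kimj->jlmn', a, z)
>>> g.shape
(7, 29)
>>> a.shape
(23, 7, 2)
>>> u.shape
(2, 29)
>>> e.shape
(7, 7)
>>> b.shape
(23, 7, 7)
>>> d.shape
(29, 7, 23)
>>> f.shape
(29, 2)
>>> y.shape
(29, 7, 23)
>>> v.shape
(7, 23)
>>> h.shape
(7, 2, 2, 13)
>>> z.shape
(13, 2, 2, 29)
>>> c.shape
(29, 23, 2, 7)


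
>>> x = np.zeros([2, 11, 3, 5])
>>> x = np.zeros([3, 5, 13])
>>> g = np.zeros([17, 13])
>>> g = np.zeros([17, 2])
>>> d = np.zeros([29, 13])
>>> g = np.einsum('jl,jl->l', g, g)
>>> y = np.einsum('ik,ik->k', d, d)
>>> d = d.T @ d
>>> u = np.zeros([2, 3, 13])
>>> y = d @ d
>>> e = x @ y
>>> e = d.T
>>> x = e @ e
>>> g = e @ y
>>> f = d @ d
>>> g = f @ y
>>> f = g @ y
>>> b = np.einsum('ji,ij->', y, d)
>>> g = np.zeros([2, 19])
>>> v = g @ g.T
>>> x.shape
(13, 13)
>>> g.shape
(2, 19)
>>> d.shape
(13, 13)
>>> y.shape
(13, 13)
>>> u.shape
(2, 3, 13)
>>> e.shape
(13, 13)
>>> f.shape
(13, 13)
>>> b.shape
()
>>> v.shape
(2, 2)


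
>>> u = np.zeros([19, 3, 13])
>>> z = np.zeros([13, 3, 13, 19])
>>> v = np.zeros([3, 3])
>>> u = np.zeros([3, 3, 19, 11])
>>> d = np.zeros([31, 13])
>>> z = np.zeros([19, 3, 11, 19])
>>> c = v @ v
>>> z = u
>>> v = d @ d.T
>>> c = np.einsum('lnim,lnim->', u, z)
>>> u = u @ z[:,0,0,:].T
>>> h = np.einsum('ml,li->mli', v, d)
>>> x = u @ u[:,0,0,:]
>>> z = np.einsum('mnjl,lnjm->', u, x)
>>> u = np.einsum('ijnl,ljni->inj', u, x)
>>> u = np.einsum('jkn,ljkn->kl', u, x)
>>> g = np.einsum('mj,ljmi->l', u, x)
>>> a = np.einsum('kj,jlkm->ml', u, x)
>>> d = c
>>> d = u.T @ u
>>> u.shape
(19, 3)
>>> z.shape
()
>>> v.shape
(31, 31)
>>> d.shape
(3, 3)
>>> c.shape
()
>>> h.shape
(31, 31, 13)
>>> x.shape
(3, 3, 19, 3)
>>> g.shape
(3,)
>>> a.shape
(3, 3)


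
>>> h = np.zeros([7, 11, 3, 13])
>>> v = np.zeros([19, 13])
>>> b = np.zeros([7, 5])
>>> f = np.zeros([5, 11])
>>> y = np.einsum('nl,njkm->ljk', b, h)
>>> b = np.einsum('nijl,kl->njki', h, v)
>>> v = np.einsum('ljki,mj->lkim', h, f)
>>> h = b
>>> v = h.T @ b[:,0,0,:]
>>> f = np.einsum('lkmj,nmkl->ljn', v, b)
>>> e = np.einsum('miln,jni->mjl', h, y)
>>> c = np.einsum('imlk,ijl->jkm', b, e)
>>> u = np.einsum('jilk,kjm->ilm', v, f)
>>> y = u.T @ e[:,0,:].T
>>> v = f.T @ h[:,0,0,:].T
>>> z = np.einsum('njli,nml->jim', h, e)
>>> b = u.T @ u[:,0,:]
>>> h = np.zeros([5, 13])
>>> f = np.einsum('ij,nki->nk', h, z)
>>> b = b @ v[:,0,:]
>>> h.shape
(5, 13)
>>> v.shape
(7, 11, 7)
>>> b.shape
(7, 3, 7)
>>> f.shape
(3, 11)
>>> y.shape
(7, 3, 7)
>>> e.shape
(7, 5, 19)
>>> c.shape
(5, 11, 3)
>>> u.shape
(19, 3, 7)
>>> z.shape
(3, 11, 5)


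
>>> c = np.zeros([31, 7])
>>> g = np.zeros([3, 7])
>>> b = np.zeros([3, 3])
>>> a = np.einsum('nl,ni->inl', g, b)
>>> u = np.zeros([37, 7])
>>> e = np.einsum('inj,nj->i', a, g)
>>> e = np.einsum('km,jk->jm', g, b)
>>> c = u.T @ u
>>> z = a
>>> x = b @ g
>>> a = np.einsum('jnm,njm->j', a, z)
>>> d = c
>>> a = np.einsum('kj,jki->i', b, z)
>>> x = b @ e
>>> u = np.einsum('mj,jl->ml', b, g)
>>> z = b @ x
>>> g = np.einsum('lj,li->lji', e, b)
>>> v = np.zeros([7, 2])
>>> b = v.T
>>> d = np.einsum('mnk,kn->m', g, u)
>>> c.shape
(7, 7)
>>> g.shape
(3, 7, 3)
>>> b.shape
(2, 7)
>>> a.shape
(7,)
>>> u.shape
(3, 7)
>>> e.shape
(3, 7)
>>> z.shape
(3, 7)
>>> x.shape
(3, 7)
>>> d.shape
(3,)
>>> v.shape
(7, 2)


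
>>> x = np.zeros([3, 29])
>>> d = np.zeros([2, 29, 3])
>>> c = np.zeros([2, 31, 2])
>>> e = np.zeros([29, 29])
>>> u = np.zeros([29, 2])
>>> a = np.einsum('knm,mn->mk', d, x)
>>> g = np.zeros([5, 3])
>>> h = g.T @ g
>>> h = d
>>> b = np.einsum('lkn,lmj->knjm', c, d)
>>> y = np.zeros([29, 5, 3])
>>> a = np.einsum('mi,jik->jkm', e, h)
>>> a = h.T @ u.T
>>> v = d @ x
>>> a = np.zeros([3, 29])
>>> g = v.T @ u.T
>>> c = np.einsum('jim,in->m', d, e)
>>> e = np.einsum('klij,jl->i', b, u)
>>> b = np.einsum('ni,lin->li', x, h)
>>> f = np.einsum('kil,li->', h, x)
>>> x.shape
(3, 29)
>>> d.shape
(2, 29, 3)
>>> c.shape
(3,)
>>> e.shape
(3,)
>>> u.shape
(29, 2)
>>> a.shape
(3, 29)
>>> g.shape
(29, 29, 29)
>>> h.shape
(2, 29, 3)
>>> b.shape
(2, 29)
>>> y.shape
(29, 5, 3)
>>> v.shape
(2, 29, 29)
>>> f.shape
()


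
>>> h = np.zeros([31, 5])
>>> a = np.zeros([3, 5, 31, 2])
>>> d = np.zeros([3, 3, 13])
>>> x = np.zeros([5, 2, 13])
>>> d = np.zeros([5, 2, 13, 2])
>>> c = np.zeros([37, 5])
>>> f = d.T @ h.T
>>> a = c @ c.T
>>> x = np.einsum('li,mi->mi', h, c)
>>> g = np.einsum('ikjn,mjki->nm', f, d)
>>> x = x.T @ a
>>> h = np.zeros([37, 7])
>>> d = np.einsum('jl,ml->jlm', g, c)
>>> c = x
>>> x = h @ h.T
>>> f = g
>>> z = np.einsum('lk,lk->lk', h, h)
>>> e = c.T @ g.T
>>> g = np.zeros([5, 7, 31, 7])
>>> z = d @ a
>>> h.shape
(37, 7)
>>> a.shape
(37, 37)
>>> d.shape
(31, 5, 37)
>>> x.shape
(37, 37)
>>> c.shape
(5, 37)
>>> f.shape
(31, 5)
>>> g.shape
(5, 7, 31, 7)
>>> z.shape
(31, 5, 37)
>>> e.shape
(37, 31)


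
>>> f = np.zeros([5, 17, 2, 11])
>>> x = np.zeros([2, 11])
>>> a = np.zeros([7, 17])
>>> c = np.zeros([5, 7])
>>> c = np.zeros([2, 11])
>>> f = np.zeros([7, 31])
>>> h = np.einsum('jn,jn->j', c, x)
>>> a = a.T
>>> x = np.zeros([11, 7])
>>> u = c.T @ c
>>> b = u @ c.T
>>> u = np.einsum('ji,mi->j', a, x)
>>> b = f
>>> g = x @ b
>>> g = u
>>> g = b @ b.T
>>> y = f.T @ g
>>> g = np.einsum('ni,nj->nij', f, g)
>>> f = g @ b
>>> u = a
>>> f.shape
(7, 31, 31)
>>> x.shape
(11, 7)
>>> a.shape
(17, 7)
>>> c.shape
(2, 11)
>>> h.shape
(2,)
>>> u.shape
(17, 7)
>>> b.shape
(7, 31)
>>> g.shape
(7, 31, 7)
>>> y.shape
(31, 7)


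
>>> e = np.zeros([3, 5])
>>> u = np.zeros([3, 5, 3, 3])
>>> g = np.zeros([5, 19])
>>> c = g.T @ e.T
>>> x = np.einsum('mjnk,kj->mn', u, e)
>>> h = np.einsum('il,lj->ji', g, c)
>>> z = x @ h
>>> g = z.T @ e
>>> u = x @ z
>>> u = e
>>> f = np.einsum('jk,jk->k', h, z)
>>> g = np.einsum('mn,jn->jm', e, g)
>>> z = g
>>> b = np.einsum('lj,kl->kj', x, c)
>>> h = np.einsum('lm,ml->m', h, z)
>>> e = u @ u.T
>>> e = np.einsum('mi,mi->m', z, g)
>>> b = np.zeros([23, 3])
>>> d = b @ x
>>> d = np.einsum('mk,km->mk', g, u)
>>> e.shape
(5,)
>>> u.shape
(3, 5)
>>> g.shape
(5, 3)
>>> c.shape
(19, 3)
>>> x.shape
(3, 3)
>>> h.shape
(5,)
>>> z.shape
(5, 3)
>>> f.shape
(5,)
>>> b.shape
(23, 3)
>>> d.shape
(5, 3)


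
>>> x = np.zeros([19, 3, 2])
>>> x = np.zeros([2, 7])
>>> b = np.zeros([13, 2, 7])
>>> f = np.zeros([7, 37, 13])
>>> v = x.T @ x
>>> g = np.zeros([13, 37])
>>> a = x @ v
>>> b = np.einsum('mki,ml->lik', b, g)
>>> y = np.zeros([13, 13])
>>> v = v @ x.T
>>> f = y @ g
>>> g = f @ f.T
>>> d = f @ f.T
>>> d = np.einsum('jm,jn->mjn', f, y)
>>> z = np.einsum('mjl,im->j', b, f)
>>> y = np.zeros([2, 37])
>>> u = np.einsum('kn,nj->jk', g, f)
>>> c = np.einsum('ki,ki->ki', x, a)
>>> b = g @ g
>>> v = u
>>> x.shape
(2, 7)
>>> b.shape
(13, 13)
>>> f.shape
(13, 37)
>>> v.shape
(37, 13)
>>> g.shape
(13, 13)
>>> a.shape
(2, 7)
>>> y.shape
(2, 37)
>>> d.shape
(37, 13, 13)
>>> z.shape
(7,)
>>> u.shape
(37, 13)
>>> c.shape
(2, 7)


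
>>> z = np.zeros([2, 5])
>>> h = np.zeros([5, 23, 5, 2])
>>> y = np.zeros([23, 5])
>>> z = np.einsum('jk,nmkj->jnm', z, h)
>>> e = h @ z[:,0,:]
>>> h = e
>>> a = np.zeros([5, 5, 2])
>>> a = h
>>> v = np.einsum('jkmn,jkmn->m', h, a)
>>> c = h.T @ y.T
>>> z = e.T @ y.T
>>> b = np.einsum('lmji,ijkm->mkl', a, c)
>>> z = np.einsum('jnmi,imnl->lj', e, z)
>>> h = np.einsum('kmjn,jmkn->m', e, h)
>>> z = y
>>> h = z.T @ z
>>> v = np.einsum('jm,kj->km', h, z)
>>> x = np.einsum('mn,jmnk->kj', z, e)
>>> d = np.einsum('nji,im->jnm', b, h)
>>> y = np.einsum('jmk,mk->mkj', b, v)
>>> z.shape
(23, 5)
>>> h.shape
(5, 5)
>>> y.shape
(23, 5, 23)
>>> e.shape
(5, 23, 5, 23)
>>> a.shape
(5, 23, 5, 23)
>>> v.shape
(23, 5)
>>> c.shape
(23, 5, 23, 23)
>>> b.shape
(23, 23, 5)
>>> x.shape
(23, 5)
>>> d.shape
(23, 23, 5)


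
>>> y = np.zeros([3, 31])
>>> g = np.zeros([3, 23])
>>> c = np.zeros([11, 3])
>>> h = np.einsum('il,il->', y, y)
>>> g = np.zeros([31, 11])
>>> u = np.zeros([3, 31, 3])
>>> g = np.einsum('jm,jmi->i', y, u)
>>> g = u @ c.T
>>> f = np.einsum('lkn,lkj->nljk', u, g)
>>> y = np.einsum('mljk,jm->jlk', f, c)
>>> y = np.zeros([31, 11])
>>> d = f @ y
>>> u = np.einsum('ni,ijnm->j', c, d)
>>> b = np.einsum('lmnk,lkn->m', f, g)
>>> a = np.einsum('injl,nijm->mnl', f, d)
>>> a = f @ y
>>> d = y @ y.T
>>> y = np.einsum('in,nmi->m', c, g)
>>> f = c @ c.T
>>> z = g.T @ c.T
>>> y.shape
(31,)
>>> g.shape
(3, 31, 11)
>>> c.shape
(11, 3)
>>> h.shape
()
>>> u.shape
(3,)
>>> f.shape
(11, 11)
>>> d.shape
(31, 31)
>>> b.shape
(3,)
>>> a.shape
(3, 3, 11, 11)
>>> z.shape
(11, 31, 11)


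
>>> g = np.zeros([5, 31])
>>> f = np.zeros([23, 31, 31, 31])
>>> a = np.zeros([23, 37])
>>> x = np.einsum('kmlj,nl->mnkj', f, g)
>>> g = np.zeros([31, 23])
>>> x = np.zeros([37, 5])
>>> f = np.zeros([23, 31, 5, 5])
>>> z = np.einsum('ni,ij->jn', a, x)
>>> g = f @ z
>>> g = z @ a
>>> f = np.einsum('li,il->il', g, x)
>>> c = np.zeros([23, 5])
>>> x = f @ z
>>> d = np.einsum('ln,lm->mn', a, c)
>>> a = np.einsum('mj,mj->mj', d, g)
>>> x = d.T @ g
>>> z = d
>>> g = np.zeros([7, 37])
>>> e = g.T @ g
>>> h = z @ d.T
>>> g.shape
(7, 37)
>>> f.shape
(37, 5)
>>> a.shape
(5, 37)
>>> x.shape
(37, 37)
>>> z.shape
(5, 37)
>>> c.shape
(23, 5)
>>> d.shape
(5, 37)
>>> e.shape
(37, 37)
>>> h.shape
(5, 5)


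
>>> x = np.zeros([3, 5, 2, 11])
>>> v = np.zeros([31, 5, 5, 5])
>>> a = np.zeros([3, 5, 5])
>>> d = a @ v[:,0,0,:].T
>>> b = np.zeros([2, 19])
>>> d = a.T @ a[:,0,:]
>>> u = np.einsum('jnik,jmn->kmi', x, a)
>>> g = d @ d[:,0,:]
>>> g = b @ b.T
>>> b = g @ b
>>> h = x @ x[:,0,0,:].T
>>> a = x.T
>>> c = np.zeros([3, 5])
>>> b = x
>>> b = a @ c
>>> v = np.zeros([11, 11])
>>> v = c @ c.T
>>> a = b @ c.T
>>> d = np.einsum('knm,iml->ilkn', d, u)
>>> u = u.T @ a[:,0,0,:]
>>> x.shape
(3, 5, 2, 11)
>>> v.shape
(3, 3)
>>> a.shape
(11, 2, 5, 3)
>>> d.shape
(11, 2, 5, 5)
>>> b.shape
(11, 2, 5, 5)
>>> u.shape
(2, 5, 3)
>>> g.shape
(2, 2)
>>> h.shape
(3, 5, 2, 3)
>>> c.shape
(3, 5)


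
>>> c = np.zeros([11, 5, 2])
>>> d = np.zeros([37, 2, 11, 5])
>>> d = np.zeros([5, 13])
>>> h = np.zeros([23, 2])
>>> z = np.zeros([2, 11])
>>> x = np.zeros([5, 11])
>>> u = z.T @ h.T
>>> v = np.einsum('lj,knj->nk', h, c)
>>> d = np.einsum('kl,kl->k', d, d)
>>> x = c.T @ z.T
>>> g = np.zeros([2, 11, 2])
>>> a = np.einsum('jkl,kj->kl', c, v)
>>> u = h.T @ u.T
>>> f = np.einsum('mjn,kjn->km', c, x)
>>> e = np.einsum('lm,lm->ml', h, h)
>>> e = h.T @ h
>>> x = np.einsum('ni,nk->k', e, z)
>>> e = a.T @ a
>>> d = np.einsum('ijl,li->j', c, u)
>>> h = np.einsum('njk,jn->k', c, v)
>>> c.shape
(11, 5, 2)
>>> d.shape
(5,)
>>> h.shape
(2,)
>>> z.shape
(2, 11)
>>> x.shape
(11,)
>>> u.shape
(2, 11)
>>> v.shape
(5, 11)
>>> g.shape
(2, 11, 2)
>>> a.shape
(5, 2)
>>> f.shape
(2, 11)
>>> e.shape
(2, 2)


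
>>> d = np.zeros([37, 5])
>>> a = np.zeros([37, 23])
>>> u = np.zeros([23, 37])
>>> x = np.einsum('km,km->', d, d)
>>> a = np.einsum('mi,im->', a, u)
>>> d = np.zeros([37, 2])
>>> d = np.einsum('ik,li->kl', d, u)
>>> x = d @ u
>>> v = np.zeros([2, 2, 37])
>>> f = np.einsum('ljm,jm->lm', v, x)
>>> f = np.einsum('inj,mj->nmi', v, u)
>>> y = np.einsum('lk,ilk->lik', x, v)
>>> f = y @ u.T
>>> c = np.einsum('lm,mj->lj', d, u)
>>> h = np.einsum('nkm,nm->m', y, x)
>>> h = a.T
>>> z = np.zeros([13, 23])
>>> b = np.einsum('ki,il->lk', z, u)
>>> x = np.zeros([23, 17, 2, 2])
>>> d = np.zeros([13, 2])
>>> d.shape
(13, 2)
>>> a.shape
()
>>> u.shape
(23, 37)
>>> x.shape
(23, 17, 2, 2)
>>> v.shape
(2, 2, 37)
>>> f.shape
(2, 2, 23)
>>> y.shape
(2, 2, 37)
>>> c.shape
(2, 37)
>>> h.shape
()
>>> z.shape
(13, 23)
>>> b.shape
(37, 13)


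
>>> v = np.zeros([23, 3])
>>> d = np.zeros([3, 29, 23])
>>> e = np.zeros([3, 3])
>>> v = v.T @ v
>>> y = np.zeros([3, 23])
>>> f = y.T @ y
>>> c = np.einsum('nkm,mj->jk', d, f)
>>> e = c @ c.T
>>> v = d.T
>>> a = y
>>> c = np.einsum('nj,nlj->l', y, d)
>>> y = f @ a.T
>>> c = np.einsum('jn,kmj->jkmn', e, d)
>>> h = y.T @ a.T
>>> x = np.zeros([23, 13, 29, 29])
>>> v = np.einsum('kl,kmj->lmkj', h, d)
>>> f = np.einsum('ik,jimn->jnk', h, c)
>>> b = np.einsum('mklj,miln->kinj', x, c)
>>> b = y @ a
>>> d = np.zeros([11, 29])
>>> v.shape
(3, 29, 3, 23)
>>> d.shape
(11, 29)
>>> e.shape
(23, 23)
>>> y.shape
(23, 3)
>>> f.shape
(23, 23, 3)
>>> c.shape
(23, 3, 29, 23)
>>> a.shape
(3, 23)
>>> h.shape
(3, 3)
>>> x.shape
(23, 13, 29, 29)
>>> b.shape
(23, 23)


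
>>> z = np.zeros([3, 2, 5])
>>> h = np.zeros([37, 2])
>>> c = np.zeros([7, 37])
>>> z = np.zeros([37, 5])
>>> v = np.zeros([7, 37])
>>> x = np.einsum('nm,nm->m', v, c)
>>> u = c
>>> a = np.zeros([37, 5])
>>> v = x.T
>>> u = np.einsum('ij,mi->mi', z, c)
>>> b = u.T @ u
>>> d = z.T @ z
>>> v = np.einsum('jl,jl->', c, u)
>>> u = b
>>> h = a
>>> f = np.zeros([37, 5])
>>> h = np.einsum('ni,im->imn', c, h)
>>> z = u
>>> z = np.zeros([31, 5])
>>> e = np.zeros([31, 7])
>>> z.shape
(31, 5)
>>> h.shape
(37, 5, 7)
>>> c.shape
(7, 37)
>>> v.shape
()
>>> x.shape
(37,)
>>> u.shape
(37, 37)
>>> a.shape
(37, 5)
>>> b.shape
(37, 37)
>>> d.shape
(5, 5)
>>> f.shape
(37, 5)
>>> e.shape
(31, 7)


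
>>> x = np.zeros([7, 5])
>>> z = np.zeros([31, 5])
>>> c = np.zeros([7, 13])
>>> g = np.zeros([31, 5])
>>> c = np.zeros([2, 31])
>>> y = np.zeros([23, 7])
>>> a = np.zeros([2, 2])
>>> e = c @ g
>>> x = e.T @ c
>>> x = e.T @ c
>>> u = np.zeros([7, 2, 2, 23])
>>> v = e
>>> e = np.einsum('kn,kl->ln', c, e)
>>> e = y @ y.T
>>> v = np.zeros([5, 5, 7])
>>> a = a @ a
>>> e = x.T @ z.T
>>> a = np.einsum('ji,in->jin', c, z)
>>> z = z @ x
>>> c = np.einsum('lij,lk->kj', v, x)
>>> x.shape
(5, 31)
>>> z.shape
(31, 31)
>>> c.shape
(31, 7)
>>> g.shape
(31, 5)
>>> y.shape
(23, 7)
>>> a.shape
(2, 31, 5)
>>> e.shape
(31, 31)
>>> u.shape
(7, 2, 2, 23)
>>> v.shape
(5, 5, 7)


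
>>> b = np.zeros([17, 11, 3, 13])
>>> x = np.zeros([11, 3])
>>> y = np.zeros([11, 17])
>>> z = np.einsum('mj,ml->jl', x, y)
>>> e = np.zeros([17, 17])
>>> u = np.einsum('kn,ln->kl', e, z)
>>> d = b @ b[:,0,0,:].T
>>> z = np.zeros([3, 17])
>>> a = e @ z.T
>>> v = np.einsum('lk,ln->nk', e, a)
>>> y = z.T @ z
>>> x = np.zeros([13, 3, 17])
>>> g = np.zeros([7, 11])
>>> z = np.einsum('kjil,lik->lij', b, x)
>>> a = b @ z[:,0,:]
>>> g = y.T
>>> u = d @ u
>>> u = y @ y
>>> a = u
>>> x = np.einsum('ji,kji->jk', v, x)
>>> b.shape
(17, 11, 3, 13)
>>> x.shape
(3, 13)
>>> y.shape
(17, 17)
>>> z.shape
(13, 3, 11)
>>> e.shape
(17, 17)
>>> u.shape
(17, 17)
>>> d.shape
(17, 11, 3, 17)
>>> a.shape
(17, 17)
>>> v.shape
(3, 17)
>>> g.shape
(17, 17)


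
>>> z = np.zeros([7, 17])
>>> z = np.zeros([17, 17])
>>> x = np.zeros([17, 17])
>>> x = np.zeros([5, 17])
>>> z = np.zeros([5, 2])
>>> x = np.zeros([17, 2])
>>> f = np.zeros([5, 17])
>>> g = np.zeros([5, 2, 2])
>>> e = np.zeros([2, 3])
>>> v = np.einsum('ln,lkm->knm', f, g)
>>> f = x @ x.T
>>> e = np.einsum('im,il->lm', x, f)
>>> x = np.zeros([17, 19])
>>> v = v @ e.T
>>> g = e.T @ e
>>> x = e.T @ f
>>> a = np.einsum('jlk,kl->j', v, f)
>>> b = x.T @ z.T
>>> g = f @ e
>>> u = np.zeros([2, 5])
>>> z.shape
(5, 2)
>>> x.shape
(2, 17)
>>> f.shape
(17, 17)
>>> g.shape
(17, 2)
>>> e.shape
(17, 2)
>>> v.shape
(2, 17, 17)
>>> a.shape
(2,)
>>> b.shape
(17, 5)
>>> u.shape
(2, 5)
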